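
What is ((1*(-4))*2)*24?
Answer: -192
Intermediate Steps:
((1*(-4))*2)*24 = -4*2*24 = -8*24 = -192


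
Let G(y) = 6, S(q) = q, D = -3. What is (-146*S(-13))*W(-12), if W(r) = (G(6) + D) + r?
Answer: -17082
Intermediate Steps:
W(r) = 3 + r (W(r) = (6 - 3) + r = 3 + r)
(-146*S(-13))*W(-12) = (-146*(-13))*(3 - 12) = 1898*(-9) = -17082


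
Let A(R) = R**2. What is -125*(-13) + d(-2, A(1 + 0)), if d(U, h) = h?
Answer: 1626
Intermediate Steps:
-125*(-13) + d(-2, A(1 + 0)) = -125*(-13) + (1 + 0)**2 = 1625 + 1**2 = 1625 + 1 = 1626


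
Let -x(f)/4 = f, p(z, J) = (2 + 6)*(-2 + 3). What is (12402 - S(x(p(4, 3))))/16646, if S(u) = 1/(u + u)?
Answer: 793729/1065344 ≈ 0.74504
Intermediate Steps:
p(z, J) = 8 (p(z, J) = 8*1 = 8)
x(f) = -4*f
S(u) = 1/(2*u)
(12402 - S(x(p(4, 3))))/16646 = (12402 - 1/(2*((-4*8))))/16646 = (12402 - 1/(2*(-32)))*(1/16646) = (12402 - (-1)/(2*32))*(1/16646) = (12402 - 1*(-1/64))*(1/16646) = (12402 + 1/64)*(1/16646) = (793729/64)*(1/16646) = 793729/1065344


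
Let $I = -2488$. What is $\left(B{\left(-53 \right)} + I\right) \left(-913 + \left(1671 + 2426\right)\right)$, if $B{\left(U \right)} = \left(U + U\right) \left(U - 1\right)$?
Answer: $10303424$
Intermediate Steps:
$B{\left(U \right)} = 2 U \left(-1 + U\right)$
$\left(B{\left(-53 \right)} + I\right) \left(-913 + \left(1671 + 2426\right)\right) = \left(2 \left(-53\right) \left(-1 - 53\right) - 2488\right) \left(-913 + \left(1671 + 2426\right)\right) = \left(2 \left(-53\right) \left(-54\right) - 2488\right) \left(-913 + 4097\right) = \left(5724 - 2488\right) 3184 = 3236 \cdot 3184 = 10303424$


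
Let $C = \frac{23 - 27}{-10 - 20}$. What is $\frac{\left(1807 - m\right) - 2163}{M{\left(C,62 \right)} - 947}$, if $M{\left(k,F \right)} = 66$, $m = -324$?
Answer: $\frac{32}{881} \approx 0.036322$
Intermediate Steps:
$C = \frac{2}{15}$ ($C = - \frac{4}{-30} = \left(-4\right) \left(- \frac{1}{30}\right) = \frac{2}{15} \approx 0.13333$)
$\frac{\left(1807 - m\right) - 2163}{M{\left(C,62 \right)} - 947} = \frac{\left(1807 - -324\right) - 2163}{66 - 947} = \frac{\left(1807 + 324\right) - 2163}{-881} = \left(2131 - 2163\right) \left(- \frac{1}{881}\right) = \left(-32\right) \left(- \frac{1}{881}\right) = \frac{32}{881}$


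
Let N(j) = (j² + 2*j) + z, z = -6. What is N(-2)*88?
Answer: -528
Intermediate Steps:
N(j) = -6 + j² + 2*j (N(j) = (j² + 2*j) - 6 = -6 + j² + 2*j)
N(-2)*88 = (-6 + (-2)² + 2*(-2))*88 = (-6 + 4 - 4)*88 = -6*88 = -528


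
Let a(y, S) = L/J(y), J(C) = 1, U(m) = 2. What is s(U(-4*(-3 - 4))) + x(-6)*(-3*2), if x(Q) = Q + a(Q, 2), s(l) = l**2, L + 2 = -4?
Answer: 76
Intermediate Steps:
L = -6 (L = -2 - 4 = -6)
a(y, S) = -6 (a(y, S) = -6/1 = -6*1 = -6)
x(Q) = -6 + Q (x(Q) = Q - 6 = -6 + Q)
s(U(-4*(-3 - 4))) + x(-6)*(-3*2) = 2**2 + (-6 - 6)*(-3*2) = 4 - 12*(-6) = 4 + 72 = 76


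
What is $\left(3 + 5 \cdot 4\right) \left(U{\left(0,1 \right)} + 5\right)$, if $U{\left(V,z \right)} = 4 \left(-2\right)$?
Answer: $-69$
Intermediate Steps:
$U{\left(V,z \right)} = -8$
$\left(3 + 5 \cdot 4\right) \left(U{\left(0,1 \right)} + 5\right) = \left(3 + 5 \cdot 4\right) \left(-8 + 5\right) = \left(3 + 20\right) \left(-3\right) = 23 \left(-3\right) = -69$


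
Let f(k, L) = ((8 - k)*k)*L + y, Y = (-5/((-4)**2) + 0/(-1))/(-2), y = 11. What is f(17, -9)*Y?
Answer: 1735/8 ≈ 216.88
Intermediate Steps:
Y = 5/32 (Y = (-5/16 + 0*(-1))*(-1/2) = (-5*1/16 + 0)*(-1/2) = (-5/16 + 0)*(-1/2) = -5/16*(-1/2) = 5/32 ≈ 0.15625)
f(k, L) = 11 + L*k*(8 - k) (f(k, L) = ((8 - k)*k)*L + 11 = (k*(8 - k))*L + 11 = L*k*(8 - k) + 11 = 11 + L*k*(8 - k))
f(17, -9)*Y = (11 - 1*(-9)*17**2 + 8*(-9)*17)*(5/32) = (11 - 1*(-9)*289 - 1224)*(5/32) = (11 + 2601 - 1224)*(5/32) = 1388*(5/32) = 1735/8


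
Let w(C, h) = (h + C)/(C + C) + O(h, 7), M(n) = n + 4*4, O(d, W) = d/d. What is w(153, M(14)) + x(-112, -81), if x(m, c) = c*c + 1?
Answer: 669487/102 ≈ 6563.6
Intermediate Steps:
O(d, W) = 1
x(m, c) = 1 + c² (x(m, c) = c² + 1 = 1 + c²)
M(n) = 16 + n (M(n) = n + 16 = 16 + n)
w(C, h) = 1 + (C + h)/(2*C) (w(C, h) = (h + C)/(C + C) + 1 = (C + h)/((2*C)) + 1 = (C + h)*(1/(2*C)) + 1 = (C + h)/(2*C) + 1 = 1 + (C + h)/(2*C))
w(153, M(14)) + x(-112, -81) = (½)*((16 + 14) + 3*153)/153 + (1 + (-81)²) = (½)*(1/153)*(30 + 459) + (1 + 6561) = (½)*(1/153)*489 + 6562 = 163/102 + 6562 = 669487/102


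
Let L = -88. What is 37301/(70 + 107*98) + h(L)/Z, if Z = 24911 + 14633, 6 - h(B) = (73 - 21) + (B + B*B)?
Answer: 87108027/26089154 ≈ 3.3389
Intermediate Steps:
h(B) = -46 - B - B**2 (h(B) = 6 - ((73 - 21) + (B + B*B)) = 6 - (52 + (B + B**2)) = 6 - (52 + B + B**2) = 6 + (-52 - B - B**2) = -46 - B - B**2)
Z = 39544
37301/(70 + 107*98) + h(L)/Z = 37301/(70 + 107*98) + (-46 - 1*(-88) - 1*(-88)**2)/39544 = 37301/(70 + 10486) + (-46 + 88 - 1*7744)*(1/39544) = 37301/10556 + (-46 + 88 - 7744)*(1/39544) = 37301*(1/10556) - 7702*1/39544 = 37301/10556 - 3851/19772 = 87108027/26089154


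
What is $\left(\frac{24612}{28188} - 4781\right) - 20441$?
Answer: $- \frac{59244427}{2349} \approx -25221.0$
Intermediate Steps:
$\left(\frac{24612}{28188} - 4781\right) - 20441 = \left(24612 \cdot \frac{1}{28188} - 4781\right) - 20441 = \left(\frac{2051}{2349} - 4781\right) - 20441 = - \frac{11228518}{2349} - 20441 = - \frac{59244427}{2349}$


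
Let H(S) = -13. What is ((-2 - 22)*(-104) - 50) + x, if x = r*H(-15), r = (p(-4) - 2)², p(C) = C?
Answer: 1978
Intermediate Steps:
r = 36 (r = (-4 - 2)² = (-6)² = 36)
x = -468 (x = 36*(-13) = -468)
((-2 - 22)*(-104) - 50) + x = ((-2 - 22)*(-104) - 50) - 468 = (-24*(-104) - 50) - 468 = (2496 - 50) - 468 = 2446 - 468 = 1978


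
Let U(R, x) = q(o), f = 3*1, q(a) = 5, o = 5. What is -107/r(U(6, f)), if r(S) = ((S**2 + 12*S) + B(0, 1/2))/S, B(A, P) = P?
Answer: -1070/171 ≈ -6.2573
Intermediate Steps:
f = 3
U(R, x) = 5
r(S) = (1/2 + S**2 + 12*S)/S (r(S) = ((S**2 + 12*S) + 1/2)/S = (1/2 + S**2 + 12*S)/S)
-107/r(U(6, f)) = -107/(12 + 5 + (1/2)/5) = -107/(12 + 5 + (1/2)*(1/5)) = -107/(12 + 5 + 1/10) = -107/171/10 = -107*10/171 = -1070/171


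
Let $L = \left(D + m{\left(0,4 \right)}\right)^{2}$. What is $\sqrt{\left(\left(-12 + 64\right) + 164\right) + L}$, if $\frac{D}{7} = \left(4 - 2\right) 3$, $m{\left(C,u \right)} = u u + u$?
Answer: $2 \sqrt{1015} \approx 63.718$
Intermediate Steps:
$m{\left(C,u \right)} = u + u^{2}$ ($m{\left(C,u \right)} = u^{2} + u = u + u^{2}$)
$D = 42$ ($D = 7 \left(4 - 2\right) 3 = 7 \cdot 2 \cdot 3 = 7 \cdot 6 = 42$)
$L = 3844$ ($L = \left(42 + 4 \left(1 + 4\right)\right)^{2} = \left(42 + 4 \cdot 5\right)^{2} = \left(42 + 20\right)^{2} = 62^{2} = 3844$)
$\sqrt{\left(\left(-12 + 64\right) + 164\right) + L} = \sqrt{\left(\left(-12 + 64\right) + 164\right) + 3844} = \sqrt{\left(52 + 164\right) + 3844} = \sqrt{216 + 3844} = \sqrt{4060} = 2 \sqrt{1015}$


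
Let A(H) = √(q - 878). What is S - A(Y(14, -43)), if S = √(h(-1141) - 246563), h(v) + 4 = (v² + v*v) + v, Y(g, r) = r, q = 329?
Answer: √2356054 - 3*I*√61 ≈ 1534.9 - 23.431*I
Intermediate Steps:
h(v) = -4 + v + 2*v² (h(v) = -4 + ((v² + v*v) + v) = -4 + ((v² + v²) + v) = -4 + (2*v² + v) = -4 + (v + 2*v²) = -4 + v + 2*v²)
S = √2356054 (S = √((-4 - 1141 + 2*(-1141)²) - 246563) = √((-4 - 1141 + 2*1301881) - 246563) = √((-4 - 1141 + 2603762) - 246563) = √(2602617 - 246563) = √2356054 ≈ 1534.9)
A(H) = 3*I*√61 (A(H) = √(329 - 878) = √(-549) = 3*I*√61)
S - A(Y(14, -43)) = √2356054 - 3*I*√61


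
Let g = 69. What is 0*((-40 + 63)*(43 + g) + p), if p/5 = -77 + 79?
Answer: 0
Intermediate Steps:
p = 10 (p = 5*(-77 + 79) = 5*2 = 10)
0*((-40 + 63)*(43 + g) + p) = 0*((-40 + 63)*(43 + 69) + 10) = 0*(23*112 + 10) = 0*(2576 + 10) = 0*2586 = 0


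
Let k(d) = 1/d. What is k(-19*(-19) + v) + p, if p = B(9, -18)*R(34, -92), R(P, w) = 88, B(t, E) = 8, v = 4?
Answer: 256961/365 ≈ 704.00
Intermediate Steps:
p = 704 (p = 8*88 = 704)
k(-19*(-19) + v) + p = 1/(-19*(-19) + 4) + 704 = 1/(361 + 4) + 704 = 1/365 + 704 = 256961/365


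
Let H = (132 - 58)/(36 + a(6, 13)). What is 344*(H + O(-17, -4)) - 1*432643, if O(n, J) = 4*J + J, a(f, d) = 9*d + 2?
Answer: -68100609/155 ≈ -4.3936e+5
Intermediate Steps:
a(f, d) = 2 + 9*d
O(n, J) = 5*J
H = 74/155 (H = (132 - 58)/(36 + (2 + 9*13)) = 74/(36 + (2 + 117)) = 74/(36 + 119) = 74/155 ≈ 0.47742)
344*(H + O(-17, -4)) - 1*432643 = 344*(74/155 + 5*(-4)) - 1*432643 = 344*(74/155 - 20) - 432643 = 344*(-3026/155) - 432643 = -1040944/155 - 432643 = -68100609/155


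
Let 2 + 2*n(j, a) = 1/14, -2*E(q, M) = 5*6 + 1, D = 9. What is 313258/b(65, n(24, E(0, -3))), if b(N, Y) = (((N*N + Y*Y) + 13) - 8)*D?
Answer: 8468768/1029429 ≈ 8.2267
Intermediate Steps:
E(q, M) = -31/2 (E(q, M) = -(5*6 + 1)/2 = -(30 + 1)/2 = -½*31 = -31/2)
n(j, a) = -27/28 (n(j, a) = -1 + (½)/14 = -1 + (½)*(1/14) = -1 + 1/28 = -27/28)
b(N, Y) = 45 + 9*N² + 9*Y² (b(N, Y) = (((N*N + Y*Y) + 13) - 8)*9 = (((N² + Y²) + 13) - 8)*9 = ((13 + N² + Y²) - 8)*9 = (5 + N² + Y²)*9 = 45 + 9*N² + 9*Y²)
313258/b(65, n(24, E(0, -3))) = 313258/(45 + 9*65² + 9*(-27/28)²) = 313258/(45 + 9*4225 + 9*(729/784)) = 313258/(45 + 38025 + 6561/784) = 313258/(29853441/784) = 313258*(784/29853441) = 8468768/1029429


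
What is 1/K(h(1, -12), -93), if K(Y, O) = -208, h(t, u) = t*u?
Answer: -1/208 ≈ -0.0048077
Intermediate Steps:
1/K(h(1, -12), -93) = 1/(-208) = -1/208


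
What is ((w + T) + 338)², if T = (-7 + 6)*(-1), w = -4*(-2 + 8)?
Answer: 99225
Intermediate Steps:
w = -24 (w = -4*6 = -24)
T = 1 (T = -1*(-1) = 1)
((w + T) + 338)² = ((-24 + 1) + 338)² = (-23 + 338)² = 315² = 99225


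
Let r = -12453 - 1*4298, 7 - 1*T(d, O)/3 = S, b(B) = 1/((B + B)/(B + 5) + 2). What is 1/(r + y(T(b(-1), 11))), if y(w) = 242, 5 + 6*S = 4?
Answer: -1/16509 ≈ -6.0573e-5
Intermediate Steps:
b(B) = 1/(2 + 2*B/(5 + B)) (b(B) = 1/((2*B)/(5 + B) + 2) = 1/(2*B/(5 + B) + 2) = 1/(2 + 2*B/(5 + B)))
S = -⅙ (S = -⅚ + (⅙)*4 = -⅚ + ⅔ = -⅙ ≈ -0.16667)
T(d, O) = 43/2 (T(d, O) = 21 - 3*(-⅙) = 21 + ½ = 43/2)
r = -16751 (r = -12453 - 4298 = -16751)
1/(r + y(T(b(-1), 11))) = 1/(-16751 + 242) = 1/(-16509) = -1/16509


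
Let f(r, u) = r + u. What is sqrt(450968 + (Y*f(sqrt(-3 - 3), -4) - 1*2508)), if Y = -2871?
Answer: sqrt(459944 - 2871*I*sqrt(6)) ≈ 678.21 - 5.185*I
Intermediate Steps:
sqrt(450968 + (Y*f(sqrt(-3 - 3), -4) - 1*2508)) = sqrt(450968 + (-2871*(sqrt(-3 - 3) - 4) - 1*2508)) = sqrt(450968 + (-2871*(sqrt(-6) - 4) - 2508)) = sqrt(450968 + (-2871*(I*sqrt(6) - 4) - 2508)) = sqrt(450968 + (-2871*(-4 + I*sqrt(6)) - 2508)) = sqrt(450968 + ((11484 - 2871*I*sqrt(6)) - 2508)) = sqrt(450968 + (8976 - 2871*I*sqrt(6))) = sqrt(459944 - 2871*I*sqrt(6))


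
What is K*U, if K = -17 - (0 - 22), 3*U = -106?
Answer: -530/3 ≈ -176.67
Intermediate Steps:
U = -106/3 (U = (⅓)*(-106) = -106/3 ≈ -35.333)
K = 5 (K = -17 - 1*(-22) = -17 + 22 = 5)
K*U = 5*(-106/3) = -530/3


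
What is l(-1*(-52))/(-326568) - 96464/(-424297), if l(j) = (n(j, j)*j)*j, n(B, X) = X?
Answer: -3519687128/17320227837 ≈ -0.20321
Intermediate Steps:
l(j) = j³ (l(j) = (j*j)*j = j²*j = j³)
l(-1*(-52))/(-326568) - 96464/(-424297) = (-1*(-52))³/(-326568) - 96464/(-424297) = 52³*(-1/326568) - 96464*(-1/424297) = 140608*(-1/326568) + 96464/424297 = -17576/40821 + 96464/424297 = -3519687128/17320227837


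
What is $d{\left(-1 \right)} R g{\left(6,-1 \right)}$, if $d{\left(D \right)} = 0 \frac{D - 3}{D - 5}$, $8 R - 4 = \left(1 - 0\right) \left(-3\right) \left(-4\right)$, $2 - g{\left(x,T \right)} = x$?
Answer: $0$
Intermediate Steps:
$g{\left(x,T \right)} = 2 - x$
$R = 2$ ($R = \frac{1}{2} + \frac{\left(1 - 0\right) \left(-3\right) \left(-4\right)}{8} = \frac{1}{2} + \frac{\left(1 + 0\right) \left(-3\right) \left(-4\right)}{8} = \frac{1}{2} + \frac{1 \left(-3\right) \left(-4\right)}{8} = \frac{1}{2} + \frac{\left(-3\right) \left(-4\right)}{8} = \frac{1}{2} + \frac{1}{8} \cdot 12 = \frac{1}{2} + \frac{3}{2} = 2$)
$d{\left(D \right)} = 0$ ($d{\left(D \right)} = 0 \frac{-3 + D}{-5 + D} = 0$)
$d{\left(-1 \right)} R g{\left(6,-1 \right)} = 0 \cdot 2 \left(2 - 6\right) = 0 \left(2 - 6\right) = 0 \left(-4\right) = 0$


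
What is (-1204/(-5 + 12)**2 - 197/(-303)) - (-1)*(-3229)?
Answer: -6899446/2121 ≈ -3252.9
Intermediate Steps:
(-1204/(-5 + 12)**2 - 197/(-303)) - (-1)*(-3229) = (-1204/(7**2) - 197*(-1/303)) - 1*3229 = (-1204/49 + 197/303) - 3229 = (-1204*1/49 + 197/303) - 3229 = (-172/7 + 197/303) - 3229 = -50737/2121 - 3229 = -6899446/2121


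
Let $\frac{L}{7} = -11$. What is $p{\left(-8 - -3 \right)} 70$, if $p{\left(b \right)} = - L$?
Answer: $5390$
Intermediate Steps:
$L = -77$ ($L = 7 \left(-11\right) = -77$)
$p{\left(b \right)} = 77$ ($p{\left(b \right)} = \left(-1\right) \left(-77\right) = 77$)
$p{\left(-8 - -3 \right)} 70 = 77 \cdot 70 = 5390$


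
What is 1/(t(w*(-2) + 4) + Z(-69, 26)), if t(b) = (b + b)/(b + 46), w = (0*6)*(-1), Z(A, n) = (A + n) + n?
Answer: -25/421 ≈ -0.059382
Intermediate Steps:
Z(A, n) = A + 2*n
w = 0 (w = 0*(-1) = 0)
t(b) = 2*b/(46 + b) (t(b) = (2*b)/(46 + b) = 2*b/(46 + b))
1/(t(w*(-2) + 4) + Z(-69, 26)) = 1/(2*(0*(-2) + 4)/(46 + (0*(-2) + 4)) + (-69 + 2*26)) = 1/(2*(0 + 4)/(46 + (0 + 4)) + (-69 + 52)) = 1/(2*4/(46 + 4) - 17) = 1/(2*4/50 - 17) = 1/(2*4*(1/50) - 17) = 1/(4/25 - 17) = 1/(-421/25) = -25/421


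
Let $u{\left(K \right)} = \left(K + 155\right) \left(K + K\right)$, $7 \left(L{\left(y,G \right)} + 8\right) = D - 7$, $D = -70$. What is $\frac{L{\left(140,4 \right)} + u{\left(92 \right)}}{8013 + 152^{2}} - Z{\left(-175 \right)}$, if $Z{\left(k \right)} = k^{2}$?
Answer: $- \frac{952912696}{31117} \approx -30624.0$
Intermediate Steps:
$L{\left(y,G \right)} = -19$ ($L{\left(y,G \right)} = -8 + \frac{-70 - 7}{7} = -8 + \frac{1}{7} \left(-77\right) = -8 - 11 = -19$)
$u{\left(K \right)} = 2 K \left(155 + K\right)$ ($u{\left(K \right)} = \left(155 + K\right) 2 K = 2 K \left(155 + K\right)$)
$\frac{L{\left(140,4 \right)} + u{\left(92 \right)}}{8013 + 152^{2}} - Z{\left(-175 \right)} = \frac{-19 + 2 \cdot 92 \left(155 + 92\right)}{8013 + 152^{2}} - \left(-175\right)^{2} = \frac{-19 + 2 \cdot 92 \cdot 247}{8013 + 23104} - 30625 = \frac{-19 + 45448}{31117} - 30625 = 45429 \cdot \frac{1}{31117} - 30625 = \frac{45429}{31117} - 30625 = - \frac{952912696}{31117}$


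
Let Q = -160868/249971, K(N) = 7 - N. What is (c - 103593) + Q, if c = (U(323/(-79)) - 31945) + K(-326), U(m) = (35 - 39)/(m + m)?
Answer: -10916549749711/80740633 ≈ -1.3521e+5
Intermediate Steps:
Q = -160868/249971 (Q = -160868*1/249971 = -160868/249971 ≈ -0.64355)
U(m) = -2/m (U(m) = -4*1/(2*m) = -2/m)
c = -10210518/323 (c = (-2/(323/(-79)) - 31945) + (7 - 1*(-326)) = (-2/(323*(-1/79)) - 31945) + (7 + 326) = (-2/(-323/79) - 31945) + 333 = (-2*(-79/323) - 31945) + 333 = (158/323 - 31945) + 333 = -10318077/323 + 333 = -10210518/323 ≈ -31612.)
(c - 103593) + Q = (-10210518/323 - 103593) - 160868/249971 = -43671057/323 - 160868/249971 = -10916549749711/80740633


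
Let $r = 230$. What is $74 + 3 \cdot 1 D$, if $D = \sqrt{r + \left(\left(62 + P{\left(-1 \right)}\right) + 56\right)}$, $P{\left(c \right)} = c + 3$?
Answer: $74 + 15 \sqrt{14} \approx 130.12$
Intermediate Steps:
$P{\left(c \right)} = 3 + c$
$D = 5 \sqrt{14}$ ($D = \sqrt{230 + \left(\left(62 + \left(3 - 1\right)\right) + 56\right)} = \sqrt{230 + \left(\left(62 + 2\right) + 56\right)} = \sqrt{230 + \left(64 + 56\right)} = \sqrt{230 + 120} = \sqrt{350} = 5 \sqrt{14} \approx 18.708$)
$74 + 3 \cdot 1 D = 74 + 3 \cdot 1 \cdot 5 \sqrt{14} = 74 + 3 \cdot 5 \sqrt{14} = 74 + 15 \sqrt{14}$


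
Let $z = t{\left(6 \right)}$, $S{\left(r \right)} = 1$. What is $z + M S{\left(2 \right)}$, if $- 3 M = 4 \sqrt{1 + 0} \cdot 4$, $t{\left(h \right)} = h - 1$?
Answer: $- \frac{1}{3} \approx -0.33333$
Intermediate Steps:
$t{\left(h \right)} = -1 + h$ ($t{\left(h \right)} = h - 1 = -1 + h$)
$M = - \frac{16}{3}$ ($M = - \frac{4 \sqrt{1 + 0} \cdot 4}{3} = - \frac{4 \sqrt{1} \cdot 4}{3} = - \frac{4 \cdot 1 \cdot 4}{3} = - \frac{4 \cdot 4}{3} = \left(- \frac{1}{3}\right) 16 = - \frac{16}{3} \approx -5.3333$)
$z = 5$ ($z = -1 + 6 = 5$)
$z + M S{\left(2 \right)} = 5 - \frac{16}{3} = - \frac{1}{3}$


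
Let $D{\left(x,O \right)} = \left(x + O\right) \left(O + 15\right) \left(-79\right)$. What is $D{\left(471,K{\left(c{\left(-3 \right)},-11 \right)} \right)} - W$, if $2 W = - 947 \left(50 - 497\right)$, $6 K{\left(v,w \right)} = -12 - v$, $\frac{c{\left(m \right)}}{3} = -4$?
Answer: $- \frac{1539579}{2} \approx -7.6979 \cdot 10^{5}$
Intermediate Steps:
$c{\left(m \right)} = -12$ ($c{\left(m \right)} = 3 \left(-4\right) = -12$)
$K{\left(v,w \right)} = -2 - \frac{v}{6}$ ($K{\left(v,w \right)} = \frac{-12 - v}{6} = -2 - \frac{v}{6}$)
$D{\left(x,O \right)} = - 79 \left(15 + O\right) \left(O + x\right)$ ($D{\left(x,O \right)} = \left(O + x\right) \left(15 + O\right) \left(-79\right) = \left(15 + O\right) \left(O + x\right) \left(-79\right) = - 79 \left(15 + O\right) \left(O + x\right)$)
$W = \frac{423309}{2}$ ($W = \frac{\left(-947\right) \left(50 - 497\right)}{2} = \frac{\left(-947\right) \left(-447\right)}{2} = \frac{1}{2} \cdot 423309 = \frac{423309}{2} \approx 2.1165 \cdot 10^{5}$)
$D{\left(471,K{\left(c{\left(-3 \right)},-11 \right)} \right)} - W = \left(- 1185 \left(-2 - -2\right) - 558135 - 79 \left(-2 - -2\right)^{2} - 79 \left(-2 - -2\right) 471\right) - \frac{423309}{2} = \left(- 1185 \left(-2 + 2\right) - 558135 - 79 \left(-2 + 2\right)^{2} - 79 \left(-2 + 2\right) 471\right) - \frac{423309}{2} = \left(\left(-1185\right) 0 - 558135 - 79 \cdot 0^{2} - 0 \cdot 471\right) - \frac{423309}{2} = \left(0 - 558135 - 0 + 0\right) - \frac{423309}{2} = \left(0 - 558135 + 0 + 0\right) - \frac{423309}{2} = -558135 - \frac{423309}{2} = - \frac{1539579}{2}$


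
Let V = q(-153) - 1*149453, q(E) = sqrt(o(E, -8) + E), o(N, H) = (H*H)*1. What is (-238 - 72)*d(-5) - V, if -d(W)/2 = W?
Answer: 146353 - I*sqrt(89) ≈ 1.4635e+5 - 9.434*I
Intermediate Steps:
o(N, H) = H**2 (o(N, H) = H**2*1 = H**2)
d(W) = -2*W
q(E) = sqrt(64 + E) (q(E) = sqrt((-8)**2 + E) = sqrt(64 + E))
V = -149453 + I*sqrt(89) (V = sqrt(64 - 153) - 1*149453 = sqrt(-89) - 149453 = I*sqrt(89) - 149453 = -149453 + I*sqrt(89) ≈ -1.4945e+5 + 9.434*I)
(-238 - 72)*d(-5) - V = (-238 - 72)*(-2*(-5)) - (-149453 + I*sqrt(89)) = -310*10 + (149453 - I*sqrt(89)) = -3100 + (149453 - I*sqrt(89)) = 146353 - I*sqrt(89)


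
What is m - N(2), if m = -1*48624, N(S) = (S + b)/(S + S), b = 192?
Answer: -97345/2 ≈ -48673.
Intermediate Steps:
N(S) = (192 + S)/(2*S) (N(S) = (S + 192)/(S + S) = (192 + S)/((2*S)) = (192 + S)*(1/(2*S)) = (192 + S)/(2*S))
m = -48624
m - N(2) = -48624 - (192 + 2)/(2*2) = -48624 - 194/(2*2) = -48624 - 1*97/2 = -48624 - 97/2 = -97345/2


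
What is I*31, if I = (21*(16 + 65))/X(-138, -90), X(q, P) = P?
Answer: -5859/10 ≈ -585.90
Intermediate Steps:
I = -189/10 (I = (21*(16 + 65))/(-90) = (21*81)*(-1/90) = 1701*(-1/90) = -189/10 ≈ -18.900)
I*31 = -189/10*31 = -5859/10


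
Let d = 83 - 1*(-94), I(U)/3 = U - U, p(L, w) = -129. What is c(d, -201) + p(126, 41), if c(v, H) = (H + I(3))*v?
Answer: -35706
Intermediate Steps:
I(U) = 0 (I(U) = 3*(U - U) = 3*0 = 0)
d = 177 (d = 83 + 94 = 177)
c(v, H) = H*v (c(v, H) = (H + 0)*v = H*v)
c(d, -201) + p(126, 41) = -201*177 - 129 = -35577 - 129 = -35706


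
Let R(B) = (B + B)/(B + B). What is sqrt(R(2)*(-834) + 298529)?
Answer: sqrt(297695) ≈ 545.61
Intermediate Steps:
R(B) = 1 (R(B) = (2*B)/((2*B)) = (2*B)*(1/(2*B)) = 1)
sqrt(R(2)*(-834) + 298529) = sqrt(1*(-834) + 298529) = sqrt(-834 + 298529) = sqrt(297695)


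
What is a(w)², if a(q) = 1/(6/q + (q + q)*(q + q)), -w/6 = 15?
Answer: 225/236195028001 ≈ 9.5260e-10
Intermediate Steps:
w = -90 (w = -6*15 = -90)
a(q) = 1/(4*q² + 6/q) (a(q) = 1/(6/q + (2*q)*(2*q)) = 1/(6/q + 4*q²) = 1/(4*q² + 6/q))
a(w)² = ((½)*(-90)/(3 + 2*(-90)³))² = ((½)*(-90)/(3 + 2*(-729000)))² = ((½)*(-90)/(3 - 1458000))² = ((½)*(-90)/(-1457997))² = ((½)*(-90)*(-1/1457997))² = (15/485999)² = 225/236195028001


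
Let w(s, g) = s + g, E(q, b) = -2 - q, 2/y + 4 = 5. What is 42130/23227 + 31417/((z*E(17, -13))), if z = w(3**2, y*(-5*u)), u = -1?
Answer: -714513729/8384947 ≈ -85.214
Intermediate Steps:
y = 2 (y = 2/(-4 + 5) = 2/1 = 2*1 = 2)
w(s, g) = g + s
z = 19 (z = 2*(-5*(-1)) + 3**2 = 2*5 + 9 = 10 + 9 = 19)
42130/23227 + 31417/((z*E(17, -13))) = 42130/23227 + 31417/((19*(-2 - 1*17))) = 42130*(1/23227) + 31417/((19*(-2 - 17))) = 42130/23227 + 31417/((19*(-19))) = 42130/23227 + 31417/(-361) = 42130/23227 + 31417*(-1/361) = 42130/23227 - 31417/361 = -714513729/8384947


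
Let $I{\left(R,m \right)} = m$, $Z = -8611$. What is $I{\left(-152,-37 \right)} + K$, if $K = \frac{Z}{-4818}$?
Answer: $- \frac{169655}{4818} \approx -35.213$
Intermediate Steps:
$K = \frac{8611}{4818}$ ($K = - \frac{8611}{-4818} = \left(-8611\right) \left(- \frac{1}{4818}\right) = \frac{8611}{4818} \approx 1.7873$)
$I{\left(-152,-37 \right)} + K = -37 + \frac{8611}{4818} = - \frac{169655}{4818}$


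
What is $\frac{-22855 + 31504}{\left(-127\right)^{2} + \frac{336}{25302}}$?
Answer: $\frac{36472833}{68016049} \approx 0.53624$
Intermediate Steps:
$\frac{-22855 + 31504}{\left(-127\right)^{2} + \frac{336}{25302}} = \frac{8649}{16129 + 336 \cdot \frac{1}{25302}} = \frac{8649}{16129 + \frac{56}{4217}} = \frac{8649}{\frac{68016049}{4217}} = 8649 \cdot \frac{4217}{68016049} = \frac{36472833}{68016049}$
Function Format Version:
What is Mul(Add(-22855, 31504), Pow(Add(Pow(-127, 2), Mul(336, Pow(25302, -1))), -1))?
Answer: Rational(36472833, 68016049) ≈ 0.53624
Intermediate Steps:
Mul(Add(-22855, 31504), Pow(Add(Pow(-127, 2), Mul(336, Pow(25302, -1))), -1)) = Mul(8649, Pow(Add(16129, Mul(336, Rational(1, 25302))), -1)) = Mul(8649, Pow(Add(16129, Rational(56, 4217)), -1)) = Mul(8649, Pow(Rational(68016049, 4217), -1)) = Mul(8649, Rational(4217, 68016049)) = Rational(36472833, 68016049)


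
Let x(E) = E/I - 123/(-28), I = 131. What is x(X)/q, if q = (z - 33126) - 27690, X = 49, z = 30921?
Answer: -3497/21930972 ≈ -0.00015945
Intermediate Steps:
x(E) = 123/28 + E/131 (x(E) = E/131 - 123/(-28) = E*(1/131) - 123*(-1/28) = E/131 + 123/28 = 123/28 + E/131)
q = -29895 (q = (30921 - 33126) - 27690 = -2205 - 27690 = -29895)
x(X)/q = (123/28 + (1/131)*49)/(-29895) = (123/28 + 49/131)*(-1/29895) = (17485/3668)*(-1/29895) = -3497/21930972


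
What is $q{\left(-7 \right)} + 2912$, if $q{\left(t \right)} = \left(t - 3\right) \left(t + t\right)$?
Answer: $3052$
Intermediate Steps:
$q{\left(t \right)} = 2 t \left(-3 + t\right)$ ($q{\left(t \right)} = \left(-3 + t\right) 2 t = 2 t \left(-3 + t\right)$)
$q{\left(-7 \right)} + 2912 = 2 \left(-7\right) \left(-3 - 7\right) + 2912 = 2 \left(-7\right) \left(-10\right) + 2912 = 140 + 2912 = 3052$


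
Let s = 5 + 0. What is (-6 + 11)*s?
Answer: 25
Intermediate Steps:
s = 5
(-6 + 11)*s = (-6 + 11)*5 = 5*5 = 25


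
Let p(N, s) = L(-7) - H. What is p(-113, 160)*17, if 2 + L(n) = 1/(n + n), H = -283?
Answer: 66861/14 ≈ 4775.8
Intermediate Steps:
L(n) = -2 + 1/(2*n) (L(n) = -2 + 1/(n + n) = -2 + 1/(2*n))
p(N, s) = 3933/14 (p(N, s) = (-2 + (½)/(-7)) - 1*(-283) = (-2 + (½)*(-⅐)) + 283 = (-2 - 1/14) + 283 = -29/14 + 283 = 3933/14)
p(-113, 160)*17 = (3933/14)*17 = 66861/14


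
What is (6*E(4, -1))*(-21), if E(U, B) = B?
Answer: 126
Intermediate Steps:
(6*E(4, -1))*(-21) = (6*(-1))*(-21) = -6*(-21) = 126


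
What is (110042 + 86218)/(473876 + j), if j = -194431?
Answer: 39252/55889 ≈ 0.70232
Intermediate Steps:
(110042 + 86218)/(473876 + j) = (110042 + 86218)/(473876 - 194431) = 196260/279445 = 196260*(1/279445) = 39252/55889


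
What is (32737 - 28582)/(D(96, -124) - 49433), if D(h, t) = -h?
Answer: -4155/49529 ≈ -0.083890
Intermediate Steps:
(32737 - 28582)/(D(96, -124) - 49433) = (32737 - 28582)/(-1*96 - 49433) = 4155/(-96 - 49433) = 4155/(-49529) = 4155*(-1/49529) = -4155/49529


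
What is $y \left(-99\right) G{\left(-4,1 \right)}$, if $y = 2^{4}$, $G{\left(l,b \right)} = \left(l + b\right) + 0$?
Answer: $4752$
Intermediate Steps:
$G{\left(l,b \right)} = b + l$ ($G{\left(l,b \right)} = \left(b + l\right) + 0 = b + l$)
$y = 16$
$y \left(-99\right) G{\left(-4,1 \right)} = 16 \left(-99\right) \left(1 - 4\right) = \left(-1584\right) \left(-3\right) = 4752$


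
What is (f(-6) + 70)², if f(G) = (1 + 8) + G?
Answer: 5329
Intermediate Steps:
f(G) = 9 + G
(f(-6) + 70)² = ((9 - 6) + 70)² = (3 + 70)² = 73² = 5329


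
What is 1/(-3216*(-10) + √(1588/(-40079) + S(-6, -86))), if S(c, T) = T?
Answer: 644470320/20726167215391 - I*√138207702178/41452334430782 ≈ 3.1095e-5 - 8.9684e-9*I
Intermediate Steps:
1/(-3216*(-10) + √(1588/(-40079) + S(-6, -86))) = 1/(-3216*(-10) + √(1588/(-40079) - 86)) = 1/(32160 + √(1588*(-1/40079) - 86)) = 1/(32160 + √(-1588/40079 - 86)) = 1/(32160 + √(-3448382/40079)) = 1/(32160 + I*√138207702178/40079)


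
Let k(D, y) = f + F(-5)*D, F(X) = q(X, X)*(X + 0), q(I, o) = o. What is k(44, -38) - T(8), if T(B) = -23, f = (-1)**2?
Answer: 1124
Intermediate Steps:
f = 1
F(X) = X**2 (F(X) = X*(X + 0) = X*X = X**2)
k(D, y) = 1 + 25*D (k(D, y) = 1 + (-5)**2*D = 1 + 25*D)
k(44, -38) - T(8) = (1 + 25*44) - 1*(-23) = (1 + 1100) + 23 = 1101 + 23 = 1124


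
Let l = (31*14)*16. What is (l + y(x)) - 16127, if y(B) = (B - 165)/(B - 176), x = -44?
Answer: -183641/20 ≈ -9182.0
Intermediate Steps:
l = 6944 (l = 434*16 = 6944)
y(B) = (-165 + B)/(-176 + B)
(l + y(x)) - 16127 = (6944 + (-165 - 44)/(-176 - 44)) - 16127 = (6944 - 209/(-220)) - 16127 = (6944 - 1/220*(-209)) - 16127 = (6944 + 19/20) - 16127 = 138899/20 - 16127 = -183641/20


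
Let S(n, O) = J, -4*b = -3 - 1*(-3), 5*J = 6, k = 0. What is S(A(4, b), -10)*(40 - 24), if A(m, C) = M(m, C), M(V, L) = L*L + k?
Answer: 96/5 ≈ 19.200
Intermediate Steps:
J = 6/5 (J = (⅕)*6 = 6/5 ≈ 1.2000)
b = 0 (b = -(-3 - 1*(-3))/4 = -(-3 + 3)/4 = -¼*0 = 0)
M(V, L) = L² (M(V, L) = L*L + 0 = L² + 0 = L²)
A(m, C) = C²
S(n, O) = 6/5
S(A(4, b), -10)*(40 - 24) = 6*(40 - 24)/5 = (6/5)*16 = 96/5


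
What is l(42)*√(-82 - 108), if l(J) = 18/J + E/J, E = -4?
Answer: I*√190/3 ≈ 4.5947*I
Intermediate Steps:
l(J) = 14/J (l(J) = 18/J - 4/J = 14/J)
l(42)*√(-82 - 108) = (14/42)*√(-82 - 108) = (14*(1/42))*√(-190) = (I*√190)/3 = I*√190/3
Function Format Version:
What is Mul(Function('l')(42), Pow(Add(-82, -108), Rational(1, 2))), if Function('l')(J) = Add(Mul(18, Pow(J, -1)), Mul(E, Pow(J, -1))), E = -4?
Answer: Mul(Rational(1, 3), I, Pow(190, Rational(1, 2))) ≈ Mul(4.5947, I)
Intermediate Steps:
Function('l')(J) = Mul(14, Pow(J, -1)) (Function('l')(J) = Add(Mul(18, Pow(J, -1)), Mul(-4, Pow(J, -1))) = Mul(14, Pow(J, -1)))
Mul(Function('l')(42), Pow(Add(-82, -108), Rational(1, 2))) = Mul(Mul(14, Pow(42, -1)), Pow(Add(-82, -108), Rational(1, 2))) = Mul(Mul(14, Rational(1, 42)), Pow(-190, Rational(1, 2))) = Mul(Rational(1, 3), Mul(I, Pow(190, Rational(1, 2)))) = Mul(Rational(1, 3), I, Pow(190, Rational(1, 2)))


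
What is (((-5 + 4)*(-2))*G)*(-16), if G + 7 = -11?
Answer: 576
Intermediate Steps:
G = -18 (G = -7 - 11 = -18)
(((-5 + 4)*(-2))*G)*(-16) = (((-5 + 4)*(-2))*(-18))*(-16) = (-1*(-2)*(-18))*(-16) = (2*(-18))*(-16) = -36*(-16) = 576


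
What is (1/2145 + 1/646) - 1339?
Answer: -1855409339/1385670 ≈ -1339.0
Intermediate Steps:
(1/2145 + 1/646) - 1339 = 2791/1385670 - 1339 = -1855409339/1385670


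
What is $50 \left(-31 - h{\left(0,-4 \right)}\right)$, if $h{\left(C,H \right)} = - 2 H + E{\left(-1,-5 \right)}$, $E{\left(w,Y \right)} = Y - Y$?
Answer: $-1950$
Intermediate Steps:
$E{\left(w,Y \right)} = 0$
$h{\left(C,H \right)} = - 2 H$ ($h{\left(C,H \right)} = - 2 H + 0 = - 2 H$)
$50 \left(-31 - h{\left(0,-4 \right)}\right) = 50 \left(-31 - \left(-2\right) \left(-4\right)\right) = 50 \left(-31 - 8\right) = 50 \left(-39\right) = -1950$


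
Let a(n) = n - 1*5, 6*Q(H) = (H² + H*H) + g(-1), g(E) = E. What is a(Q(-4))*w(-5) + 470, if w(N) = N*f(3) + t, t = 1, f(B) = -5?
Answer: 1423/3 ≈ 474.33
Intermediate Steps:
w(N) = 1 - 5*N (w(N) = N*(-5) + 1 = -5*N + 1 = 1 - 5*N)
Q(H) = -⅙ + H²/3 (Q(H) = ((H² + H*H) - 1)/6 = ((H² + H²) - 1)/6 = (2*H² - 1)/6 = (-1 + 2*H²)/6 = -⅙ + H²/3)
a(n) = -5 + n (a(n) = n - 5 = -5 + n)
a(Q(-4))*w(-5) + 470 = (-5 + (-⅙ + (⅓)*(-4)²))*(1 - 5*(-5)) + 470 = (-5 + (-⅙ + (⅓)*16))*(1 + 25) + 470 = (-5 + (-⅙ + 16/3))*26 + 470 = (-5 + 31/6)*26 + 470 = (⅙)*26 + 470 = 13/3 + 470 = 1423/3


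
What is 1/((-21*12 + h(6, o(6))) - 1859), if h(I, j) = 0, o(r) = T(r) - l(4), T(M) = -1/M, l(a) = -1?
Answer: -1/2111 ≈ -0.00047371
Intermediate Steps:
o(r) = 1 - 1/r (o(r) = -1/r - 1*(-1) = -1/r + 1 = 1 - 1/r)
1/((-21*12 + h(6, o(6))) - 1859) = 1/((-21*12 + 0) - 1859) = 1/((-252 + 0) - 1859) = 1/(-252 - 1859) = 1/(-2111) = -1/2111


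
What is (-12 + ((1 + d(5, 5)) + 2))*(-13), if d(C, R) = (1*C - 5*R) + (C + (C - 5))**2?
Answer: 52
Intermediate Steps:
d(C, R) = C + (-5 + 2*C)**2 - 5*R (d(C, R) = (C - 5*R) + (C + (-5 + C))**2 = (C - 5*R) + (-5 + 2*C)**2 = C + (-5 + 2*C)**2 - 5*R)
(-12 + ((1 + d(5, 5)) + 2))*(-13) = (-12 + ((1 + (5 + (-5 + 2*5)**2 - 5*5)) + 2))*(-13) = (-12 + ((1 + (5 + (-5 + 10)**2 - 25)) + 2))*(-13) = (-12 + ((1 + (5 + 5**2 - 25)) + 2))*(-13) = (-12 + ((1 + (5 + 25 - 25)) + 2))*(-13) = (-12 + ((1 + 5) + 2))*(-13) = (-12 + (6 + 2))*(-13) = (-12 + 8)*(-13) = -4*(-13) = 52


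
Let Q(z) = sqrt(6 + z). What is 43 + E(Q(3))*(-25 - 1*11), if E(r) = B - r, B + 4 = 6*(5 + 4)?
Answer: -1649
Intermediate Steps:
B = 50 (B = -4 + 6*(5 + 4) = -4 + 6*9 = -4 + 54 = 50)
E(r) = 50 - r
43 + E(Q(3))*(-25 - 1*11) = 43 + (50 - sqrt(6 + 3))*(-25 - 1*11) = 43 + (50 - sqrt(9))*(-25 - 11) = 43 + (50 - 1*3)*(-36) = 43 + (50 - 3)*(-36) = 43 + 47*(-36) = 43 - 1692 = -1649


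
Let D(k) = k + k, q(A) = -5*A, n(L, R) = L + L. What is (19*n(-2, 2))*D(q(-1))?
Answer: -760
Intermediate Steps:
n(L, R) = 2*L
D(k) = 2*k
(19*n(-2, 2))*D(q(-1)) = (19*(2*(-2)))*(2*(-5*(-1))) = (19*(-4))*(2*5) = -76*10 = -760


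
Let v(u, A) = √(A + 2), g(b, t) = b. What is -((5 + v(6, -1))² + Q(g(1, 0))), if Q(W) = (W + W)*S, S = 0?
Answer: -36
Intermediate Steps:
v(u, A) = √(2 + A)
Q(W) = 0 (Q(W) = (W + W)*0 = (2*W)*0 = 0)
-((5 + v(6, -1))² + Q(g(1, 0))) = -((5 + √(2 - 1))² + 0) = -((5 + √1)² + 0) = -((5 + 1)² + 0) = -(6² + 0) = -(36 + 0) = -1*36 = -36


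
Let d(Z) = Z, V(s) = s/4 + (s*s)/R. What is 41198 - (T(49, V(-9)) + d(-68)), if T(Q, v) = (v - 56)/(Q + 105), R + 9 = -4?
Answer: 47208783/1144 ≈ 41266.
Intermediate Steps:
R = -13 (R = -9 - 4 = -13)
V(s) = -s**2/13 + s/4 (V(s) = s/4 + (s*s)/(-13) = s*(1/4) + s**2*(-1/13) = s/4 - s**2/13 = -s**2/13 + s/4)
T(Q, v) = (-56 + v)/(105 + Q)
41198 - (T(49, V(-9)) + d(-68)) = 41198 - ((-56 + (1/52)*(-9)*(13 - 4*(-9)))/(105 + 49) - 68) = 41198 - ((-56 + (1/52)*(-9)*(13 + 36))/154 - 68) = 41198 - ((-56 + (1/52)*(-9)*49)/154 - 68) = 41198 - ((-56 - 441/52)/154 - 68) = 41198 - ((1/154)*(-3353/52) - 68) = 41198 - (-479/1144 - 68) = 41198 - 1*(-78271/1144) = 41198 + 78271/1144 = 47208783/1144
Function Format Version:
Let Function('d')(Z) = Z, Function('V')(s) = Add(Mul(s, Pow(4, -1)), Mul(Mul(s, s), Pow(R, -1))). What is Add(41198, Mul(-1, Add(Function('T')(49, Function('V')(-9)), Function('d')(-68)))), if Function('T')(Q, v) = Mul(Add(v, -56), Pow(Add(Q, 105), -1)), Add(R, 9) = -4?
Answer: Rational(47208783, 1144) ≈ 41266.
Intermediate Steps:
R = -13 (R = Add(-9, -4) = -13)
Function('V')(s) = Add(Mul(Rational(-1, 13), Pow(s, 2)), Mul(Rational(1, 4), s)) (Function('V')(s) = Add(Mul(s, Pow(4, -1)), Mul(Mul(s, s), Pow(-13, -1))) = Add(Mul(s, Rational(1, 4)), Mul(Pow(s, 2), Rational(-1, 13))) = Add(Mul(Rational(1, 4), s), Mul(Rational(-1, 13), Pow(s, 2))) = Add(Mul(Rational(-1, 13), Pow(s, 2)), Mul(Rational(1, 4), s)))
Function('T')(Q, v) = Mul(Pow(Add(105, Q), -1), Add(-56, v)) (Function('T')(Q, v) = Mul(Add(-56, v), Pow(Add(105, Q), -1)) = Mul(Pow(Add(105, Q), -1), Add(-56, v)))
Add(41198, Mul(-1, Add(Function('T')(49, Function('V')(-9)), Function('d')(-68)))) = Add(41198, Mul(-1, Add(Mul(Pow(Add(105, 49), -1), Add(-56, Mul(Rational(1, 52), -9, Add(13, Mul(-4, -9))))), -68))) = Add(41198, Mul(-1, Add(Mul(Pow(154, -1), Add(-56, Mul(Rational(1, 52), -9, Add(13, 36)))), -68))) = Add(41198, Mul(-1, Add(Mul(Rational(1, 154), Add(-56, Mul(Rational(1, 52), -9, 49))), -68))) = Add(41198, Mul(-1, Add(Mul(Rational(1, 154), Add(-56, Rational(-441, 52))), -68))) = Add(41198, Mul(-1, Add(Mul(Rational(1, 154), Rational(-3353, 52)), -68))) = Add(41198, Mul(-1, Add(Rational(-479, 1144), -68))) = Add(41198, Mul(-1, Rational(-78271, 1144))) = Add(41198, Rational(78271, 1144)) = Rational(47208783, 1144)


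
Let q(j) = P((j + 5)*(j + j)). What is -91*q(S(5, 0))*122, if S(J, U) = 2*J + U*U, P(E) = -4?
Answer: 44408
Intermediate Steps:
S(J, U) = U² + 2*J (S(J, U) = 2*J + U² = U² + 2*J)
q(j) = -4
-91*q(S(5, 0))*122 = -91*(-4)*122 = 364*122 = 44408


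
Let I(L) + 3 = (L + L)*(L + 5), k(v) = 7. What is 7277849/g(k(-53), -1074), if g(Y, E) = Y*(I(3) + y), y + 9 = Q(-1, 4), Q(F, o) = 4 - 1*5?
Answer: 7277849/245 ≈ 29706.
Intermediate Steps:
Q(F, o) = -1 (Q(F, o) = 4 - 5 = -1)
y = -10 (y = -9 - 1 = -10)
I(L) = -3 + 2*L*(5 + L) (I(L) = -3 + (L + L)*(L + 5) = -3 + (2*L)*(5 + L) = -3 + 2*L*(5 + L))
g(Y, E) = 35*Y (g(Y, E) = Y*((-3 + 2*3**2 + 10*3) - 10) = Y*((-3 + 2*9 + 30) - 10) = Y*((-3 + 18 + 30) - 10) = Y*(45 - 10) = Y*35 = 35*Y)
7277849/g(k(-53), -1074) = 7277849/((35*7)) = 7277849/245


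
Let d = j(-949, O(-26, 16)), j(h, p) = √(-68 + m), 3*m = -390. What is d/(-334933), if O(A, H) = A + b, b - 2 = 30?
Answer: -3*I*√22/334933 ≈ -4.2012e-5*I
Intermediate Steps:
b = 32 (b = 2 + 30 = 32)
m = -130 (m = (⅓)*(-390) = -130)
O(A, H) = 32 + A (O(A, H) = A + 32 = 32 + A)
j(h, p) = 3*I*√22 (j(h, p) = √(-68 - 130) = √(-198) = 3*I*√22)
d = 3*I*√22 ≈ 14.071*I
d/(-334933) = (3*I*√22)/(-334933) = (3*I*√22)*(-1/334933) = -3*I*√22/334933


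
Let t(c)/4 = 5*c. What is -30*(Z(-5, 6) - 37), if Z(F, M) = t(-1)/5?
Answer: 1230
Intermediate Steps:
t(c) = 20*c (t(c) = 4*(5*c) = 20*c)
Z(F, M) = -4 (Z(F, M) = (20*(-1))/5 = -20*⅕ = -4)
-30*(Z(-5, 6) - 37) = -30*(-4 - 37) = -30*(-41) = 1230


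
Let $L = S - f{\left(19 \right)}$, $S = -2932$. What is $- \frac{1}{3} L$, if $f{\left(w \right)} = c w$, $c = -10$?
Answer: $914$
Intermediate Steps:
$f{\left(w \right)} = - 10 w$
$L = -2742$ ($L = -2932 - \left(-10\right) 19 = -2932 - -190 = -2932 + 190 = -2742$)
$- \frac{1}{3} L = - \frac{1}{3} \left(-2742\right) = \left(-1\right) \frac{1}{3} \left(-2742\right) = \left(- \frac{1}{3}\right) \left(-2742\right) = 914$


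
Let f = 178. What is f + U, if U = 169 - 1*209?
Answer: 138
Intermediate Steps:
U = -40 (U = 169 - 209 = -40)
f + U = 178 - 40 = 138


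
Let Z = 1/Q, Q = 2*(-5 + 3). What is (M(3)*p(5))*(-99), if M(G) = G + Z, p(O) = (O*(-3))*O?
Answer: 81675/4 ≈ 20419.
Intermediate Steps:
p(O) = -3*O**2 (p(O) = (-3*O)*O = -3*O**2)
Q = -4 (Q = 2*(-2) = -4)
Z = -1/4 (Z = 1/(-4) = -1/4 ≈ -0.25000)
M(G) = -1/4 + G (M(G) = G - 1/4 = -1/4 + G)
(M(3)*p(5))*(-99) = ((-1/4 + 3)*(-3*5**2))*(-99) = (11*(-3*25)/4)*(-99) = ((11/4)*(-75))*(-99) = -825/4*(-99) = 81675/4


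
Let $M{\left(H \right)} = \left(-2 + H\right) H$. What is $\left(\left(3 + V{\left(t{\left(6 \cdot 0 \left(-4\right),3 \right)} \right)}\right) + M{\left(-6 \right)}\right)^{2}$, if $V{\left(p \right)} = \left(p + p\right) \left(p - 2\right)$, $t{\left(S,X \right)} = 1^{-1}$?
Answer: $2401$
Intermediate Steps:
$t{\left(S,X \right)} = 1$
$V{\left(p \right)} = 2 p \left(-2 + p\right)$
$M{\left(H \right)} = H \left(-2 + H\right)$
$\left(\left(3 + V{\left(t{\left(6 \cdot 0 \left(-4\right),3 \right)} \right)}\right) + M{\left(-6 \right)}\right)^{2} = \left(\left(3 + 2 \cdot 1 \left(-2 + 1\right)\right) - 6 \left(-2 - 6\right)\right)^{2} = \left(\left(3 + 2 \cdot 1 \left(-1\right)\right) - -48\right)^{2} = \left(\left(3 - 2\right) + 48\right)^{2} = \left(1 + 48\right)^{2} = 49^{2} = 2401$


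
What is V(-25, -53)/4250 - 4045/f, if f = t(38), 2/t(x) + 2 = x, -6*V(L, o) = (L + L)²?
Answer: -3713315/51 ≈ -72810.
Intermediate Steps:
V(L, o) = -2*L²/3 (V(L, o) = -(L + L)²/6 = -4*L²/6 = -2*L²/3)
t(x) = 2/(-2 + x)
f = 1/18 (f = 2/(-2 + 38) = 2/36 = 2*(1/36) = 1/18 ≈ 0.055556)
V(-25, -53)/4250 - 4045/f = -⅔*(-25)²/4250 - 4045/1/18 = -⅔*625*(1/4250) - 4045*18 = -1250/3*1/4250 - 72810 = -5/51 - 72810 = -3713315/51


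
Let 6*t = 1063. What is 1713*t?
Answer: 606973/2 ≈ 3.0349e+5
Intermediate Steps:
t = 1063/6 (t = (⅙)*1063 = 1063/6 ≈ 177.17)
1713*t = 1713*(1063/6) = 606973/2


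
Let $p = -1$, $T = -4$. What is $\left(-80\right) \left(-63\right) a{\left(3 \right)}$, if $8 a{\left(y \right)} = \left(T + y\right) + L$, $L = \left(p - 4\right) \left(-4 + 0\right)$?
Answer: $11970$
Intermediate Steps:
$L = 20$ ($L = \left(-1 - 4\right) \left(-4 + 0\right) = \left(-5\right) \left(-4\right) = 20$)
$a{\left(y \right)} = 2 + \frac{y}{8}$ ($a{\left(y \right)} = \frac{\left(-4 + y\right) + 20}{8} = \frac{16 + y}{8} = 2 + \frac{y}{8}$)
$\left(-80\right) \left(-63\right) a{\left(3 \right)} = \left(-80\right) \left(-63\right) \left(2 + \frac{1}{8} \cdot 3\right) = 5040 \left(2 + \frac{3}{8}\right) = 5040 \cdot \frac{19}{8} = 11970$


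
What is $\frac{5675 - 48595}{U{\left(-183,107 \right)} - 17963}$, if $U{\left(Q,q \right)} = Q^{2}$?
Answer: $- \frac{21460}{7763} \approx -2.7644$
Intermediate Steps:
$\frac{5675 - 48595}{U{\left(-183,107 \right)} - 17963} = \frac{5675 - 48595}{\left(-183\right)^{2} - 17963} = - \frac{42920}{33489 - 17963} = - \frac{42920}{15526} = \left(-42920\right) \frac{1}{15526} = - \frac{21460}{7763}$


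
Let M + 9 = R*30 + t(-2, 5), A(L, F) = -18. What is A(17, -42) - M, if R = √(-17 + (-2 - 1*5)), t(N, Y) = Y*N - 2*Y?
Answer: 11 - 60*I*√6 ≈ 11.0 - 146.97*I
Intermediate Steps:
t(N, Y) = -2*Y + N*Y (t(N, Y) = N*Y - 2*Y = -2*Y + N*Y)
R = 2*I*√6 (R = √(-17 + (-2 - 5)) = √(-17 - 7) = √(-24) = 2*I*√6 ≈ 4.899*I)
M = -29 + 60*I*√6 (M = -9 + ((2*I*√6)*30 + 5*(-2 - 2)) = -9 + (60*I*√6 + 5*(-4)) = -9 + (60*I*√6 - 20) = -9 + (-20 + 60*I*√6) = -29 + 60*I*√6 ≈ -29.0 + 146.97*I)
A(17, -42) - M = -18 - (-29 + 60*I*√6) = -18 + (29 - 60*I*√6) = 11 - 60*I*√6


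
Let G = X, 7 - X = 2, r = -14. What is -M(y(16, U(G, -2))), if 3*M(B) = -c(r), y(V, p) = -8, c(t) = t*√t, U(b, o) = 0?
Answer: -14*I*√14/3 ≈ -17.461*I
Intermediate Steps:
X = 5 (X = 7 - 1*2 = 7 - 2 = 5)
G = 5
c(t) = t^(3/2)
M(B) = 14*I*√14/3 (M(B) = (-(-14)^(3/2))/3 = (-(-14)*I*√14)/3 = (14*I*√14)/3 = 14*I*√14/3)
-M(y(16, U(G, -2))) = -14*I*√14/3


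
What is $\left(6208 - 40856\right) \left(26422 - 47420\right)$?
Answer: $727538704$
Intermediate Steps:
$\left(6208 - 40856\right) \left(26422 - 47420\right) = \left(-34648\right) \left(-20998\right) = 727538704$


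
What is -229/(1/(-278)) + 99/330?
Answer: 636623/10 ≈ 63662.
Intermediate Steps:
-229/(1/(-278)) + 99/330 = -229/(-1/278) + 99*(1/330) = -229*(-278) + 3/10 = 63662 + 3/10 = 636623/10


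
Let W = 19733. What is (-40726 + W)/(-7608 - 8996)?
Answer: 2999/2372 ≈ 1.2643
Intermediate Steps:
(-40726 + W)/(-7608 - 8996) = (-40726 + 19733)/(-7608 - 8996) = -20993/(-16604) = -20993*(-1/16604) = 2999/2372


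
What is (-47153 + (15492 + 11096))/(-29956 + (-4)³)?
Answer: 4113/6004 ≈ 0.68504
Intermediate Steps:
(-47153 + (15492 + 11096))/(-29956 + (-4)³) = (-47153 + 26588)/(-29956 - 64) = -20565/(-30020) = -20565*(-1/30020) = 4113/6004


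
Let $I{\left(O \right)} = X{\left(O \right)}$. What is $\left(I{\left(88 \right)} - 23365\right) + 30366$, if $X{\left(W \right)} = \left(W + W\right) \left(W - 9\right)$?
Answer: $20905$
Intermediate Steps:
$X{\left(W \right)} = 2 W \left(-9 + W\right)$
$I{\left(O \right)} = 2 O \left(-9 + O\right)$
$\left(I{\left(88 \right)} - 23365\right) + 30366 = \left(2 \cdot 88 \left(-9 + 88\right) - 23365\right) + 30366 = \left(2 \cdot 88 \cdot 79 - 23365\right) + 30366 = \left(13904 - 23365\right) + 30366 = -9461 + 30366 = 20905$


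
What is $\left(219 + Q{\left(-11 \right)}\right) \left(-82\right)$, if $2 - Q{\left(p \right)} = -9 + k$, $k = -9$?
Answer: $-19598$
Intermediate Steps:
$Q{\left(p \right)} = 20$ ($Q{\left(p \right)} = 2 - \left(-9 - 9\right) = 2 - -18 = 2 + 18 = 20$)
$\left(219 + Q{\left(-11 \right)}\right) \left(-82\right) = \left(219 + 20\right) \left(-82\right) = 239 \left(-82\right) = -19598$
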